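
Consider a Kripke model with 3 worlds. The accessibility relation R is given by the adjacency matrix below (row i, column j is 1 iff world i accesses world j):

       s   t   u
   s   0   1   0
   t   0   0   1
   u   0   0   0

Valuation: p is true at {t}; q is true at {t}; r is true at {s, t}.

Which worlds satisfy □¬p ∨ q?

{t, u}

s: □¬p is F, q is F. ✗
t: □¬p is T, q is T. ✓
u: □¬p is T, q is F. ✓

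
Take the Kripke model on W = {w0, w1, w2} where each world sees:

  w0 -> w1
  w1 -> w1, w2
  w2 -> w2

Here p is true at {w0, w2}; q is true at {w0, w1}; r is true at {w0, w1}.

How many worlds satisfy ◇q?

w0: successors {w1}; q there: w1:T. ✓
w1: successors {w1, w2}; q there: w1:T, w2:F. ✓
w2: successors {w2}; q there: w2:F. ✗
Satisfying worlds: {w0, w1}.

2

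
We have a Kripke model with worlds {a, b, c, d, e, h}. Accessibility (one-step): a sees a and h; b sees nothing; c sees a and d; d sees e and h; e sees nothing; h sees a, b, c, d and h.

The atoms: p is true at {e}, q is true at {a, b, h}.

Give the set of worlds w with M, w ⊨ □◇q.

{a, b, c, e}

a: successors {a, h}; ◇q there: a:T, h:T. ✓
b: no successors, so □◇q holds vacuously. ✓
c: successors {a, d}; ◇q there: a:T, d:T. ✓
d: successors {e, h}; ◇q there: e:F, h:T. ✗
e: no successors, so □◇q holds vacuously. ✓
h: successors {a, b, c, d, h}; ◇q there: a:T, b:F, c:T, d:T, h:T. ✗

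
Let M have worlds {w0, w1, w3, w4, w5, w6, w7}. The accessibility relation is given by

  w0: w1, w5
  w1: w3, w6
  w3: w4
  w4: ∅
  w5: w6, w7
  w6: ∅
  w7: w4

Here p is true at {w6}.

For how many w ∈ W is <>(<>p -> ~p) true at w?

w0: successors {w1, w5}; <>p -> ~p there: w1:T, w5:T. ✓
w1: successors {w3, w6}; <>p -> ~p there: w3:T, w6:T. ✓
w3: successors {w4}; <>p -> ~p there: w4:T. ✓
w4: no successors, so <>(<>p -> ~p) fails. ✗
w5: successors {w6, w7}; <>p -> ~p there: w6:T, w7:T. ✓
w6: no successors, so <>(<>p -> ~p) fails. ✗
w7: successors {w4}; <>p -> ~p there: w4:T. ✓
Satisfying worlds: {w0, w1, w3, w5, w7}.

5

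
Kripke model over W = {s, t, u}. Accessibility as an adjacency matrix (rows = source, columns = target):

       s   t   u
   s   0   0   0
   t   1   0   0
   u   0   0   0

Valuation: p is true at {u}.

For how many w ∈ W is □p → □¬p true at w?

s: □p is T, □¬p is T. ✓
t: □p is F, □¬p is T. ✓
u: □p is T, □¬p is T. ✓
Satisfying worlds: {s, t, u}.

3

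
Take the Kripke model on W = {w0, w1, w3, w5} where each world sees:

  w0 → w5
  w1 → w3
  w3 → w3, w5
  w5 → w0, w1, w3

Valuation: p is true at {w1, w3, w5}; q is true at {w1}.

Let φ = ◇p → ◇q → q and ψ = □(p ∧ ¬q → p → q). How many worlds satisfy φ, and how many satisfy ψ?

For ◇p → ◇q → q:
w0: ◇p is T, ◇q → q is T. ✓
w1: ◇p is T, ◇q → q is T. ✓
w3: ◇p is T, ◇q → q is T. ✓
w5: ◇p is T, ◇q → q is F. ✗
— 3 worlds.
For □(p ∧ ¬q → p → q):
w0: successors {w5}; p ∧ ¬q → p → q there: w5:F. ✗
w1: successors {w3}; p ∧ ¬q → p → q there: w3:F. ✗
w3: successors {w3, w5}; p ∧ ¬q → p → q there: w3:F, w5:F. ✗
w5: successors {w0, w1, w3}; p ∧ ¬q → p → q there: w0:T, w1:T, w3:F. ✗
— 0 worlds.

3 and 0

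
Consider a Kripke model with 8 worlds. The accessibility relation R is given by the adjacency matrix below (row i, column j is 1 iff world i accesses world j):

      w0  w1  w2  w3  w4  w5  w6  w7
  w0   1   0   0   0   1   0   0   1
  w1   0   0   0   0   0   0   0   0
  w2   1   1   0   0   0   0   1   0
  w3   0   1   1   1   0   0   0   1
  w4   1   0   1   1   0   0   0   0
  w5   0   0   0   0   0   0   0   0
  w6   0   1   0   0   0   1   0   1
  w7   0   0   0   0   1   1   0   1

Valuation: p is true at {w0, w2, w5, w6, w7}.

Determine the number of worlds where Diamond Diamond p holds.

6

w0: successors {w0, w4, w7}; Diamond p there: w0:T, w4:T, w7:T. ✓
w1: no successors, so Diamond Diamond p fails. ✗
w2: successors {w0, w1, w6}; Diamond p there: w0:T, w1:F, w6:T. ✓
w3: successors {w1, w2, w3, w7}; Diamond p there: w1:F, w2:T, w3:T, w7:T. ✓
w4: successors {w0, w2, w3}; Diamond p there: w0:T, w2:T, w3:T. ✓
w5: no successors, so Diamond Diamond p fails. ✗
w6: successors {w1, w5, w7}; Diamond p there: w1:F, w5:F, w7:T. ✓
w7: successors {w4, w5, w7}; Diamond p there: w4:T, w5:F, w7:T. ✓
Satisfying worlds: {w0, w2, w3, w4, w6, w7}.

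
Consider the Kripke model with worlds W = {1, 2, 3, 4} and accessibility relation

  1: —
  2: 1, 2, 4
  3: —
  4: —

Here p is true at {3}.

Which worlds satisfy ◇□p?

1: no successors, so ◇□p fails. ✗
2: successors {1, 2, 4}; □p there: 1:T, 2:F, 4:T. ✓
3: no successors, so ◇□p fails. ✗
4: no successors, so ◇□p fails. ✗

{2}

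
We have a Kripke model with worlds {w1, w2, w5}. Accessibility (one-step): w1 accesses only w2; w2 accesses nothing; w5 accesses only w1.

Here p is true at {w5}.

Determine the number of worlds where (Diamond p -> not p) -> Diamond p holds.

0

w1: Diamond p -> not p is T, Diamond p is F. ✗
w2: Diamond p -> not p is T, Diamond p is F. ✗
w5: Diamond p -> not p is T, Diamond p is F. ✗
Satisfying worlds: ∅.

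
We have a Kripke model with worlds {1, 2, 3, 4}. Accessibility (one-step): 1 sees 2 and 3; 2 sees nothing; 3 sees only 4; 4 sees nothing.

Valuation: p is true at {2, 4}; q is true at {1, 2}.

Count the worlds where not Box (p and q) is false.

2

1: Box (p and q) is F. ✓
2: Box (p and q) is T. ✗
3: Box (p and q) is F. ✓
4: Box (p and q) is T. ✗
Satisfying worlds: {1, 3}.
So not Box (p and q) fails at the other 2 worlds.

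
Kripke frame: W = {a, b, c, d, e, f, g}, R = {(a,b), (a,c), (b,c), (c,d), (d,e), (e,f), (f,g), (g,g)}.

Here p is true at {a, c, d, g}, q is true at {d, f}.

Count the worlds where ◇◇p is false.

a: successors {b, c}; ◇p there: b:T, c:T. ✓
b: successors {c}; ◇p there: c:T. ✓
c: successors {d}; ◇p there: d:F. ✗
d: successors {e}; ◇p there: e:F. ✗
e: successors {f}; ◇p there: f:T. ✓
f: successors {g}; ◇p there: g:T. ✓
g: successors {g}; ◇p there: g:T. ✓
Satisfying worlds: {a, b, e, f, g}.
So ◇◇p fails at the other 2 worlds.

2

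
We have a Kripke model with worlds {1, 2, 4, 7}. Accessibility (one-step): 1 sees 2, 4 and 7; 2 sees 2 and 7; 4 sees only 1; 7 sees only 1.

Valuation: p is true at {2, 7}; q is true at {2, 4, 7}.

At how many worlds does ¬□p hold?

1: □p is F. ✓
2: □p is T. ✗
4: □p is F. ✓
7: □p is F. ✓
Satisfying worlds: {1, 4, 7}.

3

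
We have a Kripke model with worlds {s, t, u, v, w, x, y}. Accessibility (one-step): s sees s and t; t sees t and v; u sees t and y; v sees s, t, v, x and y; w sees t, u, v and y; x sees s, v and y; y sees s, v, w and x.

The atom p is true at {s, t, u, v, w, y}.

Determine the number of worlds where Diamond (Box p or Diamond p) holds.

7

s: successors {s, t}; Box p or Diamond p there: s:T, t:T. ✓
t: successors {t, v}; Box p or Diamond p there: t:T, v:T. ✓
u: successors {t, y}; Box p or Diamond p there: t:T, y:T. ✓
v: successors {s, t, v, x, y}; Box p or Diamond p there: s:T, t:T, v:T, x:T, y:T. ✓
w: successors {t, u, v, y}; Box p or Diamond p there: t:T, u:T, v:T, y:T. ✓
x: successors {s, v, y}; Box p or Diamond p there: s:T, v:T, y:T. ✓
y: successors {s, v, w, x}; Box p or Diamond p there: s:T, v:T, w:T, x:T. ✓
Satisfying worlds: {s, t, u, v, w, x, y}.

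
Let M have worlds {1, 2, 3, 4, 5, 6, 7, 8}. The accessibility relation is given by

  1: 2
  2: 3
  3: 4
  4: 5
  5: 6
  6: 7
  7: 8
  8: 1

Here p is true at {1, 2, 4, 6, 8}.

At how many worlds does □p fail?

1: successors {2}; p there: 2:T. ✓
2: successors {3}; p there: 3:F. ✗
3: successors {4}; p there: 4:T. ✓
4: successors {5}; p there: 5:F. ✗
5: successors {6}; p there: 6:T. ✓
6: successors {7}; p there: 7:F. ✗
7: successors {8}; p there: 8:T. ✓
8: successors {1}; p there: 1:T. ✓
Satisfying worlds: {1, 3, 5, 7, 8}.
So □p fails at the other 3 worlds.

3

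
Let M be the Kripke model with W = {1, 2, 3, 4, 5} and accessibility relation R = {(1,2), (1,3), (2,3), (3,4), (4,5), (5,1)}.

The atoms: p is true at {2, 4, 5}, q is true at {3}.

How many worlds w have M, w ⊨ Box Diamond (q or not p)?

1: successors {2, 3}; Diamond (q or not p) there: 2:T, 3:F. ✗
2: successors {3}; Diamond (q or not p) there: 3:F. ✗
3: successors {4}; Diamond (q or not p) there: 4:F. ✗
4: successors {5}; Diamond (q or not p) there: 5:T. ✓
5: successors {1}; Diamond (q or not p) there: 1:T. ✓
Satisfying worlds: {4, 5}.

2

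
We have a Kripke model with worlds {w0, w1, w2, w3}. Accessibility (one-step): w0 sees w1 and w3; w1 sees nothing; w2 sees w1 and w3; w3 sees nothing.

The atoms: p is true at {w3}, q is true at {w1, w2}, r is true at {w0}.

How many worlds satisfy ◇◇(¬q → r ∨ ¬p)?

0

w0: successors {w1, w3}; ◇(¬q → r ∨ ¬p) there: w1:F, w3:F. ✗
w1: no successors, so ◇◇(¬q → r ∨ ¬p) fails. ✗
w2: successors {w1, w3}; ◇(¬q → r ∨ ¬p) there: w1:F, w3:F. ✗
w3: no successors, so ◇◇(¬q → r ∨ ¬p) fails. ✗
Satisfying worlds: ∅.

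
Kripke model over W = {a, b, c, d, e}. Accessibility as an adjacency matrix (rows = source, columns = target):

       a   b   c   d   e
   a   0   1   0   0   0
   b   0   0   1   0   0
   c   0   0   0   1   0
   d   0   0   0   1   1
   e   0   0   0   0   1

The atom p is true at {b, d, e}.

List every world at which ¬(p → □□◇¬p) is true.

{b, d, e}

a: p → □□◇¬p is T. ✗
b: p → □□◇¬p is F. ✓
c: p → □□◇¬p is T. ✗
d: p → □□◇¬p is F. ✓
e: p → □□◇¬p is F. ✓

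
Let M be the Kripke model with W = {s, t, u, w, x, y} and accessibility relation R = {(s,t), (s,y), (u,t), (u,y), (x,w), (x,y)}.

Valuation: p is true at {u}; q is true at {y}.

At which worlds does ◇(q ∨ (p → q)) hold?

s: successors {t, y}; q ∨ (p → q) there: t:T, y:T. ✓
t: no successors, so ◇(q ∨ (p → q)) fails. ✗
u: successors {t, y}; q ∨ (p → q) there: t:T, y:T. ✓
w: no successors, so ◇(q ∨ (p → q)) fails. ✗
x: successors {w, y}; q ∨ (p → q) there: w:T, y:T. ✓
y: no successors, so ◇(q ∨ (p → q)) fails. ✗

{s, u, x}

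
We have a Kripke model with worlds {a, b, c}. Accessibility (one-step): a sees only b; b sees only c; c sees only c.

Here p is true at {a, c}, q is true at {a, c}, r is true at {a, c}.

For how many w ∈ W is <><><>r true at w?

a: successors {b}; <><>r there: b:T. ✓
b: successors {c}; <><>r there: c:T. ✓
c: successors {c}; <><>r there: c:T. ✓
Satisfying worlds: {a, b, c}.

3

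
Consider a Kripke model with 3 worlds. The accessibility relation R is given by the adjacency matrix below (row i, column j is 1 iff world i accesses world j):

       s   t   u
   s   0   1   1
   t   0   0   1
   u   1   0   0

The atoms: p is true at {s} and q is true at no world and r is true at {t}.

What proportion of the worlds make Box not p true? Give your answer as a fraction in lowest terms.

2/3

s: successors {t, u}; not p there: t:T, u:T. ✓
t: successors {u}; not p there: u:T. ✓
u: successors {s}; not p there: s:F. ✗
That's 2 of 3 worlds, so 2/3.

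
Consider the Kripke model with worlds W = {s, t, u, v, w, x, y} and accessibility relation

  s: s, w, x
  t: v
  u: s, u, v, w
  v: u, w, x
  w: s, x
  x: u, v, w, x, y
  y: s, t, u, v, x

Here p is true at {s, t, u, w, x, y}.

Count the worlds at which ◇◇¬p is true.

6

s: successors {s, w, x}; ◇¬p there: s:F, w:F, x:T. ✓
t: successors {v}; ◇¬p there: v:F. ✗
u: successors {s, u, v, w}; ◇¬p there: s:F, u:T, v:F, w:F. ✓
v: successors {u, w, x}; ◇¬p there: u:T, w:F, x:T. ✓
w: successors {s, x}; ◇¬p there: s:F, x:T. ✓
x: successors {u, v, w, x, y}; ◇¬p there: u:T, v:F, w:F, x:T, y:T. ✓
y: successors {s, t, u, v, x}; ◇¬p there: s:F, t:T, u:T, v:F, x:T. ✓
Satisfying worlds: {s, u, v, w, x, y}.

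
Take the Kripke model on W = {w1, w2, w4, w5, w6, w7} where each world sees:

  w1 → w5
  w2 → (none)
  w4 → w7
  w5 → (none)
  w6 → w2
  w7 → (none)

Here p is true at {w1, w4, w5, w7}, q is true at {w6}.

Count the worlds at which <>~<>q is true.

w1: successors {w5}; ~<>q there: w5:T. ✓
w2: no successors, so <>~<>q fails. ✗
w4: successors {w7}; ~<>q there: w7:T. ✓
w5: no successors, so <>~<>q fails. ✗
w6: successors {w2}; ~<>q there: w2:T. ✓
w7: no successors, so <>~<>q fails. ✗
Satisfying worlds: {w1, w4, w6}.

3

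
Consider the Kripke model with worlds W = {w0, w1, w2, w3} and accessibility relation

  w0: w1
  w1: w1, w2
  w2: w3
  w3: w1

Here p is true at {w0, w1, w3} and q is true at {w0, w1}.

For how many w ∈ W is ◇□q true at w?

1

w0: successors {w1}; □q there: w1:F. ✗
w1: successors {w1, w2}; □q there: w1:F, w2:F. ✗
w2: successors {w3}; □q there: w3:T. ✓
w3: successors {w1}; □q there: w1:F. ✗
Satisfying worlds: {w2}.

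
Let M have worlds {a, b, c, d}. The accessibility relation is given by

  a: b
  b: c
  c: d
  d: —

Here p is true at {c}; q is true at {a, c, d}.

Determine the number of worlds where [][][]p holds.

a: successors {b}; [][]p there: b:F. ✗
b: successors {c}; [][]p there: c:T. ✓
c: successors {d}; [][]p there: d:T. ✓
d: no successors, so [][][]p holds vacuously. ✓
Satisfying worlds: {b, c, d}.

3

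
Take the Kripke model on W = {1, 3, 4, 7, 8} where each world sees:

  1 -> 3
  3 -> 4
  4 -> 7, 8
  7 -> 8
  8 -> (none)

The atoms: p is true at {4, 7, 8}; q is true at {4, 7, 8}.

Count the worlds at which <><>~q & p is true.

1: <><>~q is F, p is F. ✗
3: <><>~q is F, p is F. ✗
4: <><>~q is F, p is T. ✗
7: <><>~q is F, p is T. ✗
8: <><>~q is F, p is T. ✗
Satisfying worlds: ∅.

0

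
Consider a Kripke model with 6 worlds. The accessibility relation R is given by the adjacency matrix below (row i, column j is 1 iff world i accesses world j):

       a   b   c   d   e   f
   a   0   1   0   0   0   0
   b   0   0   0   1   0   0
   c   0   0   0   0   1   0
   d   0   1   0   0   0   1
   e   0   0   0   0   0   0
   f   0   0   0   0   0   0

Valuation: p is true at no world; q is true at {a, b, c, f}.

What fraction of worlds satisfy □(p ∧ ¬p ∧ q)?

a: successors {b}; p ∧ ¬p ∧ q there: b:F. ✗
b: successors {d}; p ∧ ¬p ∧ q there: d:F. ✗
c: successors {e}; p ∧ ¬p ∧ q there: e:F. ✗
d: successors {b, f}; p ∧ ¬p ∧ q there: b:F, f:F. ✗
e: no successors, so □(p ∧ ¬p ∧ q) holds vacuously. ✓
f: no successors, so □(p ∧ ¬p ∧ q) holds vacuously. ✓
That's 2 of 6 worlds, so 2/6 = 1/3.

1/3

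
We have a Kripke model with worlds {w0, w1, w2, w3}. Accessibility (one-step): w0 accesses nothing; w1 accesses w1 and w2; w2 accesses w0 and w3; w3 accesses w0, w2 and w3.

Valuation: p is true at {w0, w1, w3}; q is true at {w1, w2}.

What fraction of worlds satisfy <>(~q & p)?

w0: no successors, so <>(~q & p) fails. ✗
w1: successors {w1, w2}; ~q & p there: w1:F, w2:F. ✗
w2: successors {w0, w3}; ~q & p there: w0:T, w3:T. ✓
w3: successors {w0, w2, w3}; ~q & p there: w0:T, w2:F, w3:T. ✓
That's 2 of 4 worlds, so 2/4 = 1/2.

1/2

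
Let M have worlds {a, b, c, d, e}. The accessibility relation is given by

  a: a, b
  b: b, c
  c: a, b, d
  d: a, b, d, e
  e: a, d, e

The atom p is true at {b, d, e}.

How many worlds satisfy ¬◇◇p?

a: ◇◇p is T. ✗
b: ◇◇p is T. ✗
c: ◇◇p is T. ✗
d: ◇◇p is T. ✗
e: ◇◇p is T. ✗
Satisfying worlds: ∅.

0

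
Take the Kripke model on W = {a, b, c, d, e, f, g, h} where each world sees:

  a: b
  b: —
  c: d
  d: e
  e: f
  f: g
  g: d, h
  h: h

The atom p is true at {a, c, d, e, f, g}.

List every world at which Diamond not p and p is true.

a: Diamond not p is T, p is T. ✓
b: Diamond not p is F, p is F. ✗
c: Diamond not p is F, p is T. ✗
d: Diamond not p is F, p is T. ✗
e: Diamond not p is F, p is T. ✗
f: Diamond not p is F, p is T. ✗
g: Diamond not p is T, p is T. ✓
h: Diamond not p is T, p is F. ✗

{a, g}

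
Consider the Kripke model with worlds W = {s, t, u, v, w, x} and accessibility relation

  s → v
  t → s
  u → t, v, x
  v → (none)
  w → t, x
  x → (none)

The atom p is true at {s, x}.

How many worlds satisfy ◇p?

3

s: successors {v}; p there: v:F. ✗
t: successors {s}; p there: s:T. ✓
u: successors {t, v, x}; p there: t:F, v:F, x:T. ✓
v: no successors, so ◇p fails. ✗
w: successors {t, x}; p there: t:F, x:T. ✓
x: no successors, so ◇p fails. ✗
Satisfying worlds: {t, u, w}.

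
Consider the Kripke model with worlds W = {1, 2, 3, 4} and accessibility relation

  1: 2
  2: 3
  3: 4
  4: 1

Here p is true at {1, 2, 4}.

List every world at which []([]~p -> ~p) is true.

1: successors {2}; []~p -> ~p there: 2:F. ✗
2: successors {3}; []~p -> ~p there: 3:T. ✓
3: successors {4}; []~p -> ~p there: 4:T. ✓
4: successors {1}; []~p -> ~p there: 1:T. ✓

{2, 3, 4}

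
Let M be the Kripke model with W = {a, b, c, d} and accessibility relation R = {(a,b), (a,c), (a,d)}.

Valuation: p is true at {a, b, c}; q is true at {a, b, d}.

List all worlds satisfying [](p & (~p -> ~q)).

{b, c, d}

a: successors {b, c, d}; p & (~p -> ~q) there: b:T, c:T, d:F. ✗
b: no successors, so [](p & (~p -> ~q)) holds vacuously. ✓
c: no successors, so [](p & (~p -> ~q)) holds vacuously. ✓
d: no successors, so [](p & (~p -> ~q)) holds vacuously. ✓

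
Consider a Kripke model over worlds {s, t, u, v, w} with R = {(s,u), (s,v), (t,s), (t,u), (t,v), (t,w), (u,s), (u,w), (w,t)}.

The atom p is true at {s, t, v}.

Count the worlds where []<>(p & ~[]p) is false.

s: successors {u, v}; <>(p & ~[]p) there: u:T, v:F. ✗
t: successors {s, u, v, w}; <>(p & ~[]p) there: s:F, u:T, v:F, w:T. ✗
u: successors {s, w}; <>(p & ~[]p) there: s:F, w:T. ✗
v: no successors, so []<>(p & ~[]p) holds vacuously. ✓
w: successors {t}; <>(p & ~[]p) there: t:T. ✓
Satisfying worlds: {v, w}.
So []<>(p & ~[]p) fails at the other 3 worlds.

3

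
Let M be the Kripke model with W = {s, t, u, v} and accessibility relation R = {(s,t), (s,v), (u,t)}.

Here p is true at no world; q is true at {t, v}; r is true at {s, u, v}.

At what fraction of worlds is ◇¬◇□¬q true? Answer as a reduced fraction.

1/2

s: successors {t, v}; ¬◇□¬q there: t:T, v:T. ✓
t: no successors, so ◇¬◇□¬q fails. ✗
u: successors {t}; ¬◇□¬q there: t:T. ✓
v: no successors, so ◇¬◇□¬q fails. ✗
That's 2 of 4 worlds, so 2/4 = 1/2.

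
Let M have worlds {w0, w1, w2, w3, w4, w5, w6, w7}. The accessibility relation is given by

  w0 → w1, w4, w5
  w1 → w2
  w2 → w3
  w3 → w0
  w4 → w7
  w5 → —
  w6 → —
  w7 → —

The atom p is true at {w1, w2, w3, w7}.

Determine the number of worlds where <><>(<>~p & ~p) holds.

1

w0: successors {w1, w4, w5}; <>(<>~p & ~p) there: w1:F, w4:F, w5:F. ✗
w1: successors {w2}; <>(<>~p & ~p) there: w2:F. ✗
w2: successors {w3}; <>(<>~p & ~p) there: w3:T. ✓
w3: successors {w0}; <>(<>~p & ~p) there: w0:F. ✗
w4: successors {w7}; <>(<>~p & ~p) there: w7:F. ✗
w5: no successors, so <><>(<>~p & ~p) fails. ✗
w6: no successors, so <><>(<>~p & ~p) fails. ✗
w7: no successors, so <><>(<>~p & ~p) fails. ✗
Satisfying worlds: {w2}.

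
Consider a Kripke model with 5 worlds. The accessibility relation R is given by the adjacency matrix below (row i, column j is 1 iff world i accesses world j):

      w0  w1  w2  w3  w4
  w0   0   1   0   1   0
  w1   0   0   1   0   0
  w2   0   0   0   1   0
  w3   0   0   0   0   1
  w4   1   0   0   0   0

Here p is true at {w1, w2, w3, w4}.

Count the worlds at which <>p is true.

w0: successors {w1, w3}; p there: w1:T, w3:T. ✓
w1: successors {w2}; p there: w2:T. ✓
w2: successors {w3}; p there: w3:T. ✓
w3: successors {w4}; p there: w4:T. ✓
w4: successors {w0}; p there: w0:F. ✗
Satisfying worlds: {w0, w1, w2, w3}.

4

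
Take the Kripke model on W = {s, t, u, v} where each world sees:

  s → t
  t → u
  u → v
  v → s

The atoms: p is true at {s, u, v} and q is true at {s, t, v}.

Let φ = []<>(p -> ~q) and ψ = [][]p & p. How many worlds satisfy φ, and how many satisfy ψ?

For []<>(p -> ~q):
s: successors {t}; <>(p -> ~q) there: t:T. ✓
t: successors {u}; <>(p -> ~q) there: u:F. ✗
u: successors {v}; <>(p -> ~q) there: v:F. ✗
v: successors {s}; <>(p -> ~q) there: s:T. ✓
— 2 worlds.
For [][]p & p:
s: [][]p is T, p is T. ✓
t: [][]p is T, p is F. ✗
u: [][]p is T, p is T. ✓
v: [][]p is F, p is T. ✗
— 2 worlds.

2 and 2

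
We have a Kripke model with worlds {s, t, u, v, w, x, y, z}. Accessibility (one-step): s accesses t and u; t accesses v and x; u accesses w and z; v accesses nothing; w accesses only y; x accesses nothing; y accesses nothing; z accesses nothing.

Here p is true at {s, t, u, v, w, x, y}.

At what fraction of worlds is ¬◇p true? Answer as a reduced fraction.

s: ◇p is T. ✗
t: ◇p is T. ✗
u: ◇p is T. ✗
v: ◇p is F. ✓
w: ◇p is T. ✗
x: ◇p is F. ✓
y: ◇p is F. ✓
z: ◇p is F. ✓
That's 4 of 8 worlds, so 4/8 = 1/2.

1/2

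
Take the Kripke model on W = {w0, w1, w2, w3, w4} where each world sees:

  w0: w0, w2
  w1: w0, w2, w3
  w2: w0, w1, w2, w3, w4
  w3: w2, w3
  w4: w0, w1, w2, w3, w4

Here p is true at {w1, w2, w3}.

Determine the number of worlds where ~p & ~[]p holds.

2

w0: ~p is T, ~[]p is T. ✓
w1: ~p is F, ~[]p is T. ✗
w2: ~p is F, ~[]p is T. ✗
w3: ~p is F, ~[]p is F. ✗
w4: ~p is T, ~[]p is T. ✓
Satisfying worlds: {w0, w4}.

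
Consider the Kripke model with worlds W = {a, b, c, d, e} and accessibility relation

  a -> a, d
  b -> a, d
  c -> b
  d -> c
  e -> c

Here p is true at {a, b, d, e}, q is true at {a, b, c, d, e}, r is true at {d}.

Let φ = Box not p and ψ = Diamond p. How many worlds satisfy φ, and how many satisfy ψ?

For Box not p:
a: successors {a, d}; not p there: a:F, d:F. ✗
b: successors {a, d}; not p there: a:F, d:F. ✗
c: successors {b}; not p there: b:F. ✗
d: successors {c}; not p there: c:T. ✓
e: successors {c}; not p there: c:T. ✓
— 2 worlds.
For Diamond p:
a: successors {a, d}; p there: a:T, d:T. ✓
b: successors {a, d}; p there: a:T, d:T. ✓
c: successors {b}; p there: b:T. ✓
d: successors {c}; p there: c:F. ✗
e: successors {c}; p there: c:F. ✗
— 3 worlds.

2 and 3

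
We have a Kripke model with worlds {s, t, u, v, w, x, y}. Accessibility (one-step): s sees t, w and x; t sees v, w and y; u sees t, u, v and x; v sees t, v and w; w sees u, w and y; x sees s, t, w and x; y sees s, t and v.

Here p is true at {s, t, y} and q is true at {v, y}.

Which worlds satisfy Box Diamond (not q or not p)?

s: successors {t, w, x}; Diamond (not q or not p) there: t:T, w:T, x:T. ✓
t: successors {v, w, y}; Diamond (not q or not p) there: v:T, w:T, y:T. ✓
u: successors {t, u, v, x}; Diamond (not q or not p) there: t:T, u:T, v:T, x:T. ✓
v: successors {t, v, w}; Diamond (not q or not p) there: t:T, v:T, w:T. ✓
w: successors {u, w, y}; Diamond (not q or not p) there: u:T, w:T, y:T. ✓
x: successors {s, t, w, x}; Diamond (not q or not p) there: s:T, t:T, w:T, x:T. ✓
y: successors {s, t, v}; Diamond (not q or not p) there: s:T, t:T, v:T. ✓

{s, t, u, v, w, x, y}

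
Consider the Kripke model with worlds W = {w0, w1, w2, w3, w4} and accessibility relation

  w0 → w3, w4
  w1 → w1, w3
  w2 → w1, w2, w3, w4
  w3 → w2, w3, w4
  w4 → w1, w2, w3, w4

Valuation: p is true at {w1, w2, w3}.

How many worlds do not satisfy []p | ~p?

w0: []p is F, ~p is T. ✓
w1: []p is T, ~p is F. ✓
w2: []p is F, ~p is F. ✗
w3: []p is F, ~p is F. ✗
w4: []p is F, ~p is T. ✓
Satisfying worlds: {w0, w1, w4}.
So []p | ~p fails at the other 2 worlds.

2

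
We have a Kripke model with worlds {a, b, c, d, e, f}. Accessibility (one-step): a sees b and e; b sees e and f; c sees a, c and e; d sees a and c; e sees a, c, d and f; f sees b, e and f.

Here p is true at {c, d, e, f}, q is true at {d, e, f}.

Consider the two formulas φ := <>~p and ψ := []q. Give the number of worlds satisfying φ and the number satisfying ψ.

5 and 1

For <>~p:
a: successors {b, e}; ~p there: b:T, e:F. ✓
b: successors {e, f}; ~p there: e:F, f:F. ✗
c: successors {a, c, e}; ~p there: a:T, c:F, e:F. ✓
d: successors {a, c}; ~p there: a:T, c:F. ✓
e: successors {a, c, d, f}; ~p there: a:T, c:F, d:F, f:F. ✓
f: successors {b, e, f}; ~p there: b:T, e:F, f:F. ✓
— 5 worlds.
For []q:
a: successors {b, e}; q there: b:F, e:T. ✗
b: successors {e, f}; q there: e:T, f:T. ✓
c: successors {a, c, e}; q there: a:F, c:F, e:T. ✗
d: successors {a, c}; q there: a:F, c:F. ✗
e: successors {a, c, d, f}; q there: a:F, c:F, d:T, f:T. ✗
f: successors {b, e, f}; q there: b:F, e:T, f:T. ✗
— 1 world.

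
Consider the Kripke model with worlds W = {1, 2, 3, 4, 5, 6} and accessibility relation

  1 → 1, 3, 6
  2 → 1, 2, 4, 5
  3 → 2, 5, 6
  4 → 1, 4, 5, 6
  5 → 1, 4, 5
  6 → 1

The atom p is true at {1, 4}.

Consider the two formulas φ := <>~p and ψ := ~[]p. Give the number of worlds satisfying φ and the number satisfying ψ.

For <>~p:
1: successors {1, 3, 6}; ~p there: 1:F, 3:T, 6:T. ✓
2: successors {1, 2, 4, 5}; ~p there: 1:F, 2:T, 4:F, 5:T. ✓
3: successors {2, 5, 6}; ~p there: 2:T, 5:T, 6:T. ✓
4: successors {1, 4, 5, 6}; ~p there: 1:F, 4:F, 5:T, 6:T. ✓
5: successors {1, 4, 5}; ~p there: 1:F, 4:F, 5:T. ✓
6: successors {1}; ~p there: 1:F. ✗
— 5 worlds.
For ~[]p:
1: []p is F. ✓
2: []p is F. ✓
3: []p is F. ✓
4: []p is F. ✓
5: []p is F. ✓
6: []p is T. ✗
— 5 worlds.

5 and 5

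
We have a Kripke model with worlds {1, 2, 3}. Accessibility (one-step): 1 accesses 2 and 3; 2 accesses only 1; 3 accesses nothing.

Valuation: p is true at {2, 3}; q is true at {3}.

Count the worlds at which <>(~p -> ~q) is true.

2

1: successors {2, 3}; ~p -> ~q there: 2:T, 3:T. ✓
2: successors {1}; ~p -> ~q there: 1:T. ✓
3: no successors, so <>(~p -> ~q) fails. ✗
Satisfying worlds: {1, 2}.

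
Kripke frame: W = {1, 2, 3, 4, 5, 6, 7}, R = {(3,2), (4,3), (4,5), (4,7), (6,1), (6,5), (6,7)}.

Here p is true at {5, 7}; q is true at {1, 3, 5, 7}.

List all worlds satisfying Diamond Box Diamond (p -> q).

{3, 4, 6}

1: no successors, so Diamond Box Diamond (p -> q) fails. ✗
2: no successors, so Diamond Box Diamond (p -> q) fails. ✗
3: successors {2}; Box Diamond (p -> q) there: 2:T. ✓
4: successors {3, 5, 7}; Box Diamond (p -> q) there: 3:F, 5:T, 7:T. ✓
5: no successors, so Diamond Box Diamond (p -> q) fails. ✗
6: successors {1, 5, 7}; Box Diamond (p -> q) there: 1:T, 5:T, 7:T. ✓
7: no successors, so Diamond Box Diamond (p -> q) fails. ✗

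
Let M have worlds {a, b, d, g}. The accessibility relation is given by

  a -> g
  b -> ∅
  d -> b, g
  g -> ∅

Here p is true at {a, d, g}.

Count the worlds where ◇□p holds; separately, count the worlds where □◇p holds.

2 and 2

For ◇□p:
a: successors {g}; □p there: g:T. ✓
b: no successors, so ◇□p fails. ✗
d: successors {b, g}; □p there: b:T, g:T. ✓
g: no successors, so ◇□p fails. ✗
— 2 worlds.
For □◇p:
a: successors {g}; ◇p there: g:F. ✗
b: no successors, so □◇p holds vacuously. ✓
d: successors {b, g}; ◇p there: b:F, g:F. ✗
g: no successors, so □◇p holds vacuously. ✓
— 2 worlds.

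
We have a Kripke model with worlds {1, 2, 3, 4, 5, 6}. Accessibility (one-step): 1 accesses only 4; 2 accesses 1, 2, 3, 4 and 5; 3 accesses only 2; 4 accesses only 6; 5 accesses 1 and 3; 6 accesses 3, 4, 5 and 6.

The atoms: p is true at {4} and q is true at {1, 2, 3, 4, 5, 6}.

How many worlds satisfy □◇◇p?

1: successors {4}; ◇◇p there: 4:T. ✓
2: successors {1, 2, 3, 4, 5}; ◇◇p there: 1:F, 2:T, 3:T, 4:T, 5:T. ✗
3: successors {2}; ◇◇p there: 2:T. ✓
4: successors {6}; ◇◇p there: 6:T. ✓
5: successors {1, 3}; ◇◇p there: 1:F, 3:T. ✗
6: successors {3, 4, 5, 6}; ◇◇p there: 3:T, 4:T, 5:T, 6:T. ✓
Satisfying worlds: {1, 3, 4, 6}.

4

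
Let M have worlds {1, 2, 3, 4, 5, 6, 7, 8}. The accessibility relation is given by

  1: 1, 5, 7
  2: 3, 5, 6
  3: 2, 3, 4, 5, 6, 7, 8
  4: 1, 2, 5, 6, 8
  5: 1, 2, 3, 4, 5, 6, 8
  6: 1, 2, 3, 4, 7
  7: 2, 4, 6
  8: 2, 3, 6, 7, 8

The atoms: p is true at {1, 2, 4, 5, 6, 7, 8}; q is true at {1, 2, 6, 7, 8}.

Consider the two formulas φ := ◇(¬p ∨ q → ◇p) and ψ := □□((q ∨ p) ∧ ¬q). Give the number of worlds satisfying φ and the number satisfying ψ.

8 and 0

For ◇(¬p ∨ q → ◇p):
1: successors {1, 5, 7}; ¬p ∨ q → ◇p there: 1:T, 5:T, 7:T. ✓
2: successors {3, 5, 6}; ¬p ∨ q → ◇p there: 3:T, 5:T, 6:T. ✓
3: successors {2, 3, 4, 5, 6, 7, 8}; ¬p ∨ q → ◇p there: 2:T, 3:T, 4:T, 5:T, 6:T, 7:T, 8:T. ✓
4: successors {1, 2, 5, 6, 8}; ¬p ∨ q → ◇p there: 1:T, 2:T, 5:T, 6:T, 8:T. ✓
5: successors {1, 2, 3, 4, 5, 6, 8}; ¬p ∨ q → ◇p there: 1:T, 2:T, 3:T, 4:T, 5:T, 6:T, 8:T. ✓
6: successors {1, 2, 3, 4, 7}; ¬p ∨ q → ◇p there: 1:T, 2:T, 3:T, 4:T, 7:T. ✓
7: successors {2, 4, 6}; ¬p ∨ q → ◇p there: 2:T, 4:T, 6:T. ✓
8: successors {2, 3, 6, 7, 8}; ¬p ∨ q → ◇p there: 2:T, 3:T, 6:T, 7:T, 8:T. ✓
— 8 worlds.
For □□((q ∨ p) ∧ ¬q):
1: successors {1, 5, 7}; □((q ∨ p) ∧ ¬q) there: 1:F, 5:F, 7:F. ✗
2: successors {3, 5, 6}; □((q ∨ p) ∧ ¬q) there: 3:F, 5:F, 6:F. ✗
3: successors {2, 3, 4, 5, 6, 7, 8}; □((q ∨ p) ∧ ¬q) there: 2:F, 3:F, 4:F, 5:F, 6:F, 7:F, 8:F. ✗
4: successors {1, 2, 5, 6, 8}; □((q ∨ p) ∧ ¬q) there: 1:F, 2:F, 5:F, 6:F, 8:F. ✗
5: successors {1, 2, 3, 4, 5, 6, 8}; □((q ∨ p) ∧ ¬q) there: 1:F, 2:F, 3:F, 4:F, 5:F, 6:F, 8:F. ✗
6: successors {1, 2, 3, 4, 7}; □((q ∨ p) ∧ ¬q) there: 1:F, 2:F, 3:F, 4:F, 7:F. ✗
7: successors {2, 4, 6}; □((q ∨ p) ∧ ¬q) there: 2:F, 4:F, 6:F. ✗
8: successors {2, 3, 6, 7, 8}; □((q ∨ p) ∧ ¬q) there: 2:F, 3:F, 6:F, 7:F, 8:F. ✗
— 0 worlds.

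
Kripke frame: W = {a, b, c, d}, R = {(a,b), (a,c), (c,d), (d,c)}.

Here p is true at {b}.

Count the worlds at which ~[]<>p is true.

a: []<>p is F. ✓
b: []<>p is T. ✗
c: []<>p is F. ✓
d: []<>p is F. ✓
Satisfying worlds: {a, c, d}.

3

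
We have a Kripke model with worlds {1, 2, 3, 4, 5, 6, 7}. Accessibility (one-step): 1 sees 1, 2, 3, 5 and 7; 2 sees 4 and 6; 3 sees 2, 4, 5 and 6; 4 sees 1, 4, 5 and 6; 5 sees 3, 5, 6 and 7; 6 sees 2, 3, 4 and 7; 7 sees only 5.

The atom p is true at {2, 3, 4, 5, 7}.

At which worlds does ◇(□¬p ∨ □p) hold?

1: successors {1, 2, 3, 5, 7}; □¬p ∨ □p there: 1:F, 2:F, 3:F, 5:F, 7:T. ✓
2: successors {4, 6}; □¬p ∨ □p there: 4:F, 6:T. ✓
3: successors {2, 4, 5, 6}; □¬p ∨ □p there: 2:F, 4:F, 5:F, 6:T. ✓
4: successors {1, 4, 5, 6}; □¬p ∨ □p there: 1:F, 4:F, 5:F, 6:T. ✓
5: successors {3, 5, 6, 7}; □¬p ∨ □p there: 3:F, 5:F, 6:T, 7:T. ✓
6: successors {2, 3, 4, 7}; □¬p ∨ □p there: 2:F, 3:F, 4:F, 7:T. ✓
7: successors {5}; □¬p ∨ □p there: 5:F. ✗

{1, 2, 3, 4, 5, 6}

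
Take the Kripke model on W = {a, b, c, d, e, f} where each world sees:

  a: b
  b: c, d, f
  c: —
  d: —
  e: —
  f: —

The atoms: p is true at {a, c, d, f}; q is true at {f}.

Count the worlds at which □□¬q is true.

5

a: successors {b}; □¬q there: b:F. ✗
b: successors {c, d, f}; □¬q there: c:T, d:T, f:T. ✓
c: no successors, so □□¬q holds vacuously. ✓
d: no successors, so □□¬q holds vacuously. ✓
e: no successors, so □□¬q holds vacuously. ✓
f: no successors, so □□¬q holds vacuously. ✓
Satisfying worlds: {b, c, d, e, f}.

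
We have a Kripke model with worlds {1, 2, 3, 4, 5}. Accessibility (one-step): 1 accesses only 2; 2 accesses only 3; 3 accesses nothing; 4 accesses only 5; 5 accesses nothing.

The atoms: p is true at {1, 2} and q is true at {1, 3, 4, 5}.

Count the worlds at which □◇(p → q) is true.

3

1: successors {2}; ◇(p → q) there: 2:T. ✓
2: successors {3}; ◇(p → q) there: 3:F. ✗
3: no successors, so □◇(p → q) holds vacuously. ✓
4: successors {5}; ◇(p → q) there: 5:F. ✗
5: no successors, so □◇(p → q) holds vacuously. ✓
Satisfying worlds: {1, 3, 5}.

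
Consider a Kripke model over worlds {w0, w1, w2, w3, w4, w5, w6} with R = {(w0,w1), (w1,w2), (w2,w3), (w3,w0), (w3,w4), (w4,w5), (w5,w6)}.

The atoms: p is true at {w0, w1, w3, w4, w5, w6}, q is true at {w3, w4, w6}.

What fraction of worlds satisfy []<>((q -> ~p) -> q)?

w0: successors {w1}; <>((q -> ~p) -> q) there: w1:F. ✗
w1: successors {w2}; <>((q -> ~p) -> q) there: w2:T. ✓
w2: successors {w3}; <>((q -> ~p) -> q) there: w3:T. ✓
w3: successors {w0, w4}; <>((q -> ~p) -> q) there: w0:F, w4:F. ✗
w4: successors {w5}; <>((q -> ~p) -> q) there: w5:T. ✓
w5: successors {w6}; <>((q -> ~p) -> q) there: w6:F. ✗
w6: no successors, so []<>((q -> ~p) -> q) holds vacuously. ✓
That's 4 of 7 worlds, so 4/7.

4/7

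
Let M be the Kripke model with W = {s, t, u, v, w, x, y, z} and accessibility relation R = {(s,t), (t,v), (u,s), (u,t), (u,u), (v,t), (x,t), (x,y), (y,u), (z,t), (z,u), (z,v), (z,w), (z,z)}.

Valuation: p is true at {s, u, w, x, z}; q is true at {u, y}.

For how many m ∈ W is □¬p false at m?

3

s: successors {t}; ¬p there: t:T. ✓
t: successors {v}; ¬p there: v:T. ✓
u: successors {s, t, u}; ¬p there: s:F, t:T, u:F. ✗
v: successors {t}; ¬p there: t:T. ✓
w: no successors, so □¬p holds vacuously. ✓
x: successors {t, y}; ¬p there: t:T, y:T. ✓
y: successors {u}; ¬p there: u:F. ✗
z: successors {t, u, v, w, z}; ¬p there: t:T, u:F, v:T, w:F, z:F. ✗
Satisfying worlds: {s, t, v, w, x}.
So □¬p fails at the other 3 worlds.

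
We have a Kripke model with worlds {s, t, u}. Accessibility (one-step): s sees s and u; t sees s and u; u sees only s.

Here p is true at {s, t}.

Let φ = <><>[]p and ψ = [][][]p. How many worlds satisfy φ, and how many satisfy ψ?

For <><>[]p:
s: successors {s, u}; <>[]p there: s:T, u:F. ✓
t: successors {s, u}; <>[]p there: s:T, u:F. ✓
u: successors {s}; <>[]p there: s:T. ✓
— 3 worlds.
For [][][]p:
s: successors {s, u}; [][]p there: s:F, u:F. ✗
t: successors {s, u}; [][]p there: s:F, u:F. ✗
u: successors {s}; [][]p there: s:F. ✗
— 0 worlds.

3 and 0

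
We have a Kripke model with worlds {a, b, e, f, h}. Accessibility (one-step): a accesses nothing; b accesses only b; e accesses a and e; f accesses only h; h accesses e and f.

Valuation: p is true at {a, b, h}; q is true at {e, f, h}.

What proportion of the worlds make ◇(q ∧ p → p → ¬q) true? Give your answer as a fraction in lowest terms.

3/5

a: no successors, so ◇(q ∧ p → p → ¬q) fails. ✗
b: successors {b}; q ∧ p → p → ¬q there: b:T. ✓
e: successors {a, e}; q ∧ p → p → ¬q there: a:T, e:T. ✓
f: successors {h}; q ∧ p → p → ¬q there: h:F. ✗
h: successors {e, f}; q ∧ p → p → ¬q there: e:T, f:T. ✓
That's 3 of 5 worlds, so 3/5.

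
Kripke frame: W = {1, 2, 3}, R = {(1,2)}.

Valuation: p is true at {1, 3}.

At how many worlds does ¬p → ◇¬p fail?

1: ¬p is F, ◇¬p is T. ✓
2: ¬p is T, ◇¬p is F. ✗
3: ¬p is F, ◇¬p is F. ✓
Satisfying worlds: {1, 3}.
So ¬p → ◇¬p fails at the other 1 world.

1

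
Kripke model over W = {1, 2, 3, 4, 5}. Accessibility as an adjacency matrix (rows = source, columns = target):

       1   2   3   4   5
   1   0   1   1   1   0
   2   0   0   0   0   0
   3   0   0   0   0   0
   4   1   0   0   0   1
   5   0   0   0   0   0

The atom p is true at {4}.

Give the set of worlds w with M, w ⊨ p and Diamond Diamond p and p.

1: p is F, Diamond Diamond p and p is F. ✗
2: p is F, Diamond Diamond p and p is F. ✗
3: p is F, Diamond Diamond p and p is F. ✗
4: p is T, Diamond Diamond p and p is T. ✓
5: p is F, Diamond Diamond p and p is F. ✗

{4}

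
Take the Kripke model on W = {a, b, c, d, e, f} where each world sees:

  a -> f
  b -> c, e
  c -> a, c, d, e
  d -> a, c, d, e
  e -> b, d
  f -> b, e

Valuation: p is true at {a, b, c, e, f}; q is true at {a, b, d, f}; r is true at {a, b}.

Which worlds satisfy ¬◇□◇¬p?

a: ◇□◇¬p is F. ✓
b: ◇□◇¬p is F. ✓
c: ◇□◇¬p is F. ✓
d: ◇□◇¬p is F. ✓
e: ◇□◇¬p is T. ✗
f: ◇□◇¬p is T. ✗

{a, b, c, d}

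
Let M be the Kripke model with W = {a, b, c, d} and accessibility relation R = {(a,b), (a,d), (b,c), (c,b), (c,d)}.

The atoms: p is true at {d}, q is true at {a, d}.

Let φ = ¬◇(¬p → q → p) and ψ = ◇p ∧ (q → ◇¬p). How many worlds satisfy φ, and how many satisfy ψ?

For ¬◇(¬p → q → p):
a: ◇(¬p → q → p) is T. ✗
b: ◇(¬p → q → p) is T. ✗
c: ◇(¬p → q → p) is T. ✗
d: ◇(¬p → q → p) is F. ✓
— 1 world.
For ◇p ∧ (q → ◇¬p):
a: ◇p is T, q → ◇¬p is T. ✓
b: ◇p is F, q → ◇¬p is T. ✗
c: ◇p is T, q → ◇¬p is T. ✓
d: ◇p is F, q → ◇¬p is F. ✗
— 2 worlds.

1 and 2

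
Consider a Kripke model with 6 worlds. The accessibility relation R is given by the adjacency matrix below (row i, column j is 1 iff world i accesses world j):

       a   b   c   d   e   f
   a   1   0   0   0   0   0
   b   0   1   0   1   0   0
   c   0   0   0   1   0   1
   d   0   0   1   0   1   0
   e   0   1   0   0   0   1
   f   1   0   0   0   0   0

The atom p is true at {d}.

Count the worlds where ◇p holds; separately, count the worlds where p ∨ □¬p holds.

For ◇p:
a: successors {a}; p there: a:F. ✗
b: successors {b, d}; p there: b:F, d:T. ✓
c: successors {d, f}; p there: d:T, f:F. ✓
d: successors {c, e}; p there: c:F, e:F. ✗
e: successors {b, f}; p there: b:F, f:F. ✗
f: successors {a}; p there: a:F. ✗
— 2 worlds.
For p ∨ □¬p:
a: p is F, □¬p is T. ✓
b: p is F, □¬p is F. ✗
c: p is F, □¬p is F. ✗
d: p is T, □¬p is T. ✓
e: p is F, □¬p is T. ✓
f: p is F, □¬p is T. ✓
— 4 worlds.

2 and 4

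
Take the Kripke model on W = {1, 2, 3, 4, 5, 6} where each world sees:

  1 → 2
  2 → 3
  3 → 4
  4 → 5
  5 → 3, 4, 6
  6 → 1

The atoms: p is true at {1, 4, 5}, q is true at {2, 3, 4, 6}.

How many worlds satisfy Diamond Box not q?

2

1: successors {2}; Box not q there: 2:F. ✗
2: successors {3}; Box not q there: 3:F. ✗
3: successors {4}; Box not q there: 4:T. ✓
4: successors {5}; Box not q there: 5:F. ✗
5: successors {3, 4, 6}; Box not q there: 3:F, 4:T, 6:T. ✓
6: successors {1}; Box not q there: 1:F. ✗
Satisfying worlds: {3, 5}.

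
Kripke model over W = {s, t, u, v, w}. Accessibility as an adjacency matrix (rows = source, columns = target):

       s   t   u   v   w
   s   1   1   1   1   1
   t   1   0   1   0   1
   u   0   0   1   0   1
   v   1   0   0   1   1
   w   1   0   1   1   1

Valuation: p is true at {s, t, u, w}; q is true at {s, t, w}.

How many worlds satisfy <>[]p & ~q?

s: <>[]p is T, ~q is F. ✗
t: <>[]p is T, ~q is F. ✗
u: <>[]p is T, ~q is T. ✓
v: <>[]p is F, ~q is T. ✗
w: <>[]p is T, ~q is F. ✗
Satisfying worlds: {u}.

1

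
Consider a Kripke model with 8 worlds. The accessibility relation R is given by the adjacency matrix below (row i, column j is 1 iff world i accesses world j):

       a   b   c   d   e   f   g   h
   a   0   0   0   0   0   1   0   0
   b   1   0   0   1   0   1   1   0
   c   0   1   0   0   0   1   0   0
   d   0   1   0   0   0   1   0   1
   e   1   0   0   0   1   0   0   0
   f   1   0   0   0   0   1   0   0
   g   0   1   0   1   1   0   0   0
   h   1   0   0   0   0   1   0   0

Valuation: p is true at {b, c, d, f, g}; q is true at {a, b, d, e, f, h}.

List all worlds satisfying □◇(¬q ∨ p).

{a, b, c, d, f, h}

a: successors {f}; ◇(¬q ∨ p) there: f:T. ✓
b: successors {a, d, f, g}; ◇(¬q ∨ p) there: a:T, d:T, f:T, g:T. ✓
c: successors {b, f}; ◇(¬q ∨ p) there: b:T, f:T. ✓
d: successors {b, f, h}; ◇(¬q ∨ p) there: b:T, f:T, h:T. ✓
e: successors {a, e}; ◇(¬q ∨ p) there: a:T, e:F. ✗
f: successors {a, f}; ◇(¬q ∨ p) there: a:T, f:T. ✓
g: successors {b, d, e}; ◇(¬q ∨ p) there: b:T, d:T, e:F. ✗
h: successors {a, f}; ◇(¬q ∨ p) there: a:T, f:T. ✓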